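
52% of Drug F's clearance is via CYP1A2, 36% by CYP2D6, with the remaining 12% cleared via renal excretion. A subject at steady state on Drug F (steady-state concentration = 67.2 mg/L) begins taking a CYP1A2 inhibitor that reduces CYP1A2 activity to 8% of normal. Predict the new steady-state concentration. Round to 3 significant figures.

129 mg/L

The CYP1A2 pathway (52% of clearance) is reduced to 0.08× activity: 0.52 × 0.08 = 0.0416.
CYP2D6 (36%) and the residual 12% are unaffected.
CL_new/CL_old = 0.0416 + 0.36 + 0.12 = 0.5216.
With dosing unchanged, steady-state concentration scales as 1/CL: 67.2 / 0.5216 = 129 mg/L.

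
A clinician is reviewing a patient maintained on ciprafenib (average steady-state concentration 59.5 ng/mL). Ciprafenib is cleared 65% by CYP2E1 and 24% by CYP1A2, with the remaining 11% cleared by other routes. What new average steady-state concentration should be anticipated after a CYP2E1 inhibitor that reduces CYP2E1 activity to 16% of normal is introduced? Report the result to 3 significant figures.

131 ng/mL

CYP2E1: 0.65 × 0.16 = 0.104
CYP1A2: 0.24 (unchanged)
Other: 0.11 (unchanged)
Relative clearance = 0.104 + 0.24 + 0.11 = 0.454.
With dosing unchanged, average steady-state concentration scales as 1/CL: 59.5 / 0.454 = 131 ng/mL.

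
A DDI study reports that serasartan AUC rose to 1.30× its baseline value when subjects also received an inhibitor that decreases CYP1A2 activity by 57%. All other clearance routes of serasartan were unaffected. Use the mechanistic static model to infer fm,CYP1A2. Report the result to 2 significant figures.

Call the CYP1A2 fraction fm. After the interaction, CL_new/CL_old = fm × 0.43 + (1 − fm).
AUC ratio = 1 / (new CL fraction), so new CL fraction = 1 / 1.30 = 0.7692.
fm × 0.43 + 1 − fm = 0.7692  ⇒  fm × (0.43 − 1) = −0.2308  ⇒  fm = 0.40.

0.40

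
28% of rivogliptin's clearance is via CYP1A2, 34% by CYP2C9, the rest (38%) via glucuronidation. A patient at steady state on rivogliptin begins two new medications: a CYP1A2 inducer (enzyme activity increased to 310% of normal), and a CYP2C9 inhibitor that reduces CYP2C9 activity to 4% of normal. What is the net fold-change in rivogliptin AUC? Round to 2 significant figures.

The CYP1A2 pathway (28% of clearance) rises to 3.1× activity: 0.28 × 3.1 = 0.868.
The CYP2C9 pathway (34% of clearance) drops to 0.04× activity: 0.34 × 0.04 = 0.0136.
Non-CYP routes (38%) are unchanged.
New clearance relative to baseline: 0.868 + 0.0136 + 0.38 = 1.2616.
Because AUC varies inversely with clearance, the combined effect is 1 / 1.2616 = 0.79.

0.79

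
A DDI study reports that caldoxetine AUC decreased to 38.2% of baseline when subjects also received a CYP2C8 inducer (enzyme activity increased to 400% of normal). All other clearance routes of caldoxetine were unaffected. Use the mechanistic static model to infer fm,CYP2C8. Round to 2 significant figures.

CL'/CL = 1 / 0.382 = 2.618
4·fm + (1 − fm) = 2.618
fm = (2.618 − 1) / (4 − 1) = 0.54

0.54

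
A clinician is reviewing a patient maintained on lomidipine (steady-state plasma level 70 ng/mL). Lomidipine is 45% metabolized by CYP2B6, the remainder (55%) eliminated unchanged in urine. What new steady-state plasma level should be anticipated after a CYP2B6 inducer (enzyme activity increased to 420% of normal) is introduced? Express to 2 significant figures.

29 ng/mL

CYP2B6: 0.45 × 4.2 = 1.89
Other: 0.55 (unchanged)
Relative clearance = 1.89 + 0.55 = 2.44.
Steady-state plasma level ∝ 1/CL, so new value = 70 / 2.44 = 29 ng/mL.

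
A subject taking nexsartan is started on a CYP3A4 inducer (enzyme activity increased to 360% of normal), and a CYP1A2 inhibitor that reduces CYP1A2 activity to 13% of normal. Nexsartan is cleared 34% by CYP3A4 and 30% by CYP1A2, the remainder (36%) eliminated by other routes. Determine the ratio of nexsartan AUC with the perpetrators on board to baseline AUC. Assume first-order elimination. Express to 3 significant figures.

The CYP3A4 pathway (34% of clearance) is boosted to 3.6× activity: 0.34 × 3.6 = 1.224.
The CYP1A2 pathway (30% of clearance) is reduced to 0.13× activity: 0.3 × 0.13 = 0.039.
Non-CYP routes (36%) are unchanged.
CL_new/CL_old = 1.224 + 0.039 + 0.36 = 1.623.
AUC ∝ 1/CL: fold-change = 1 / 1.623 = 0.616.

0.616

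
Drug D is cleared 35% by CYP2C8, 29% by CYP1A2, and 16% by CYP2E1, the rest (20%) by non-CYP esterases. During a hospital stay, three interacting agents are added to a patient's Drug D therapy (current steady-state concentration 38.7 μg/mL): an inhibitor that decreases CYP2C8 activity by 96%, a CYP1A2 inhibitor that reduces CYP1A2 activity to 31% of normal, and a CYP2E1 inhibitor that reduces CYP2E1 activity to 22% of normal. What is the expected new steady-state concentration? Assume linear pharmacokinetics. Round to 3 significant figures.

The CYP2C8 pathway (35% of clearance) falls to 0.04× activity: 0.35 × 0.04 = 0.014.
The CYP1A2 pathway (29% of clearance) falls to 0.31× activity: 0.29 × 0.31 = 0.0899.
The CYP2E1 pathway (16% of clearance) is reduced to 0.22× activity: 0.16 × 0.22 = 0.0352.
The remaining 20% of clearance is unaffected.
New clearance relative to baseline: 0.014 + 0.0899 + 0.0352 + 0.2 = 0.3391.
New steady-state concentration = 38.7 / 0.3391 = 114 μg/mL (concentration scales inversely with clearance).

114 μg/mL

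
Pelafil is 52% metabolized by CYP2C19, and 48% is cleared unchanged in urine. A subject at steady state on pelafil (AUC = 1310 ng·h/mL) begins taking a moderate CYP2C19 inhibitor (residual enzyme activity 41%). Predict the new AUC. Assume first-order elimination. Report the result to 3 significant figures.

1.89 × 10³ ng·h/mL

CYP2C19: 0.52 × 0.41 = 0.2132
Other: 0.48 (unchanged)
CL_new/CL_old = 0.2132 + 0.48 = 0.6932.
AUC ∝ 1/CL, so new value = 1310 / 0.6932 = 1.89 × 10³ ng·h/mL.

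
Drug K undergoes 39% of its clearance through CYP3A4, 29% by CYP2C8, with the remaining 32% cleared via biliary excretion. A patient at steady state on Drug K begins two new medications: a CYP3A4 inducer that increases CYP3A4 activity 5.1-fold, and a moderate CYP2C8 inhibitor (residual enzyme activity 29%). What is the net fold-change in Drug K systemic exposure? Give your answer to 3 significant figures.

The CYP3A4 pathway (39% of clearance) rises to 5.1× activity: 0.39 × 5.1 = 1.989.
The CYP2C8 pathway (29% of clearance) is reduced to 0.29× activity: 0.29 × 0.29 = 0.0841.
Non-CYP routes (32%) are unchanged.
CL_new/CL_old = 1.989 + 0.0841 + 0.32 = 2.3931.
Systemic exposure ∝ 1/CL: fold-change = 1 / 2.3931 = 0.418.

0.418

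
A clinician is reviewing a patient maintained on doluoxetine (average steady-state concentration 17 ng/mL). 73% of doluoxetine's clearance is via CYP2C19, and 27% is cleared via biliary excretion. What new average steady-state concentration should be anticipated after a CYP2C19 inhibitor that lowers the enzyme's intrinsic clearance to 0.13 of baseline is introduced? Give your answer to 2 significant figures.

The CYP2C19 pathway (73% of clearance) is reduced to 0.13× activity: 0.73 × 0.13 = 0.0949.
The remaining 27% of clearance is unaffected.
New clearance relative to baseline: 0.0949 + 0.27 = 0.3649.
Average steady-state concentration ∝ 1/CL, so new value = 17 / 0.3649 = 47 ng/mL.

47 ng/mL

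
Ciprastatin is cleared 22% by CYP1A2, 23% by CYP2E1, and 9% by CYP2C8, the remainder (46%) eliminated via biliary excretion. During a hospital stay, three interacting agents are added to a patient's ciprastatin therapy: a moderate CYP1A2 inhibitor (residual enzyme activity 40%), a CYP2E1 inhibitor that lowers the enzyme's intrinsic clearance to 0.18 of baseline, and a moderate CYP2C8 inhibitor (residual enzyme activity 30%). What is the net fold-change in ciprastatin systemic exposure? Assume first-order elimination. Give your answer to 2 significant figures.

1.6

The CYP1A2 pathway (22% of clearance) is reduced to 0.4× activity: 0.22 × 0.4 = 0.088.
The CYP2E1 pathway (23% of clearance) falls to 0.18× activity: 0.23 × 0.18 = 0.0414.
The CYP2C8 pathway (9% of clearance) drops to 0.3× activity: 0.09 × 0.3 = 0.027.
Non-CYP routes (46%) are unchanged.
New clearance relative to baseline: 0.088 + 0.0414 + 0.027 + 0.46 = 0.6164.
Because systemic exposure varies inversely with clearance, the combined effect is 1 / 0.6164 = 1.6.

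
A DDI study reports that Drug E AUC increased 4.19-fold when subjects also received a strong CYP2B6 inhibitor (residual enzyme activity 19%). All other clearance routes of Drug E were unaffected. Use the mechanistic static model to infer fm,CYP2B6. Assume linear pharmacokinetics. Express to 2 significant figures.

Call the CYP2B6 fraction fm. After the interaction, CL_new/CL_old = fm × 0.19 + (1 − fm).
AUC ratio = 1 / (new CL fraction), so new CL fraction = 1 / 4.19 = 0.2387.
fm × 0.19 + 1 − fm = 0.2387  ⇒  fm × (0.19 − 1) = −0.7613  ⇒  fm = 0.94.

0.94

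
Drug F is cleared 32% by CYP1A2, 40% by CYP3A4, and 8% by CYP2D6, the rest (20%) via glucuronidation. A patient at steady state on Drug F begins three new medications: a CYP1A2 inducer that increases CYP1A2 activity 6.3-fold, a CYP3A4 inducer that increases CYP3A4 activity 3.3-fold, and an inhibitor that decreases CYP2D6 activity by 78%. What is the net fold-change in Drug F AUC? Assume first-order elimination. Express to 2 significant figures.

CYP1A2: 0.32 × 6.3 = 2.016
CYP3A4: 0.4 × 3.3 = 1.32
CYP2D6: 0.08 × 0.22 = 0.0176
Other: 0.2 (unchanged)
New clearance relative to baseline: 2.016 + 1.32 + 0.0176 + 0.2 = 3.5536.
Because AUC varies inversely with clearance, the combined effect is 1 / 3.5536 = 0.28.

0.28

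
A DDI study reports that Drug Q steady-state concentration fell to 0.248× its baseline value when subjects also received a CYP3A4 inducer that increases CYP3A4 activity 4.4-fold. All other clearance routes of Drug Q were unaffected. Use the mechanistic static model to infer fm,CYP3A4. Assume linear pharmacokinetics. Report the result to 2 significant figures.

Call the CYP3A4 fraction fm. After the interaction, CL_new/CL_old = fm × 4.4 + (1 − fm).
Steady-state concentration ratio = 1 / (new CL fraction), so new CL fraction = 1 / 0.248 = 4.032.
fm × 4.4 + 1 − fm = 4.032  ⇒  fm × (4.4 − 1) = 3.032  ⇒  fm = 0.89.

0.89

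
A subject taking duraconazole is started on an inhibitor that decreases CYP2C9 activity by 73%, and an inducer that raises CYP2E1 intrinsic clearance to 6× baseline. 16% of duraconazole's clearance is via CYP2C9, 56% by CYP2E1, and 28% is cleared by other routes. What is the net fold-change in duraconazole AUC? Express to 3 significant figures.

0.272

CYP2C9: 0.16 × 0.27 = 0.0432
CYP2E1: 0.56 × 6 = 3.36
Other: 0.28 (unchanged)
CL_new/CL_old = 0.0432 + 3.36 + 0.28 = 3.6832.
Because AUC varies inversely with clearance, the combined effect is 1 / 3.6832 = 0.272.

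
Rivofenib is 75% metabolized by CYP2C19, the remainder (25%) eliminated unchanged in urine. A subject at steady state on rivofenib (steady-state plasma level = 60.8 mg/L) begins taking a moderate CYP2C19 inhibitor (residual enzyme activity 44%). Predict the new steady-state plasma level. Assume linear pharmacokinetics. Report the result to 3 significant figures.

The CYP2C19 pathway (75% of clearance) falls to 0.44× activity: 0.75 × 0.44 = 0.33.
Non-CYP routes (25%) are unchanged.
Relative clearance = 0.33 + 0.25 = 0.58.
New steady-state plasma level = baseline ÷ relative clearance = 60.8 / 0.58 = 105 mg/L.

105 mg/L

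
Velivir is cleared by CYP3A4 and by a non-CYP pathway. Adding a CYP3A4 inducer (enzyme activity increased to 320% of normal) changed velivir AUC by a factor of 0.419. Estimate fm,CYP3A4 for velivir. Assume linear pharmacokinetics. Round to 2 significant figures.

0.63

Let fm be the CYP3A4 fraction. New clearance relative to baseline = fm × 3.2 + (1 − fm).
AUC ratio = 1 / (new CL fraction), so new CL fraction = 1 / 0.419 = 2.387.
fm × 3.2 + 1 − fm = 2.387  ⇒  fm × (3.2 − 1) = 1.387  ⇒  fm = 0.63.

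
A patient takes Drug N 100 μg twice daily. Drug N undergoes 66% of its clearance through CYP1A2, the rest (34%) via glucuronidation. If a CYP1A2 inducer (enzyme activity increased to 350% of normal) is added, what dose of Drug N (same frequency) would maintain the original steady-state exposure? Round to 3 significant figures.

CYP1A2: 0.66 × 3.5 = 2.31
Other: 0.34 (unchanged)
New clearance relative to baseline: 2.31 + 0.34 = 2.65.
Css,avg = (dose rate)/CL, so holding Css fixed requires dose ∝ CL: 100 × 2.65 = 265 μg.

265 μg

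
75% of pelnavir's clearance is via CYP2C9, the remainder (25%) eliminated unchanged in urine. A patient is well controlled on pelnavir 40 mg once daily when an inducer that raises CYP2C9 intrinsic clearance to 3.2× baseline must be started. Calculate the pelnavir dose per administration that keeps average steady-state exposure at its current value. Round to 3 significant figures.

106 mg

CYP2C9: 0.75 × 3.2 = 2.4
Other: 0.25 (unchanged)
New clearance relative to baseline: 2.4 + 0.25 = 2.65.
To maintain the same steady-state level, dose must scale with clearance: new dose = 40 × 2.65 = 106 mg.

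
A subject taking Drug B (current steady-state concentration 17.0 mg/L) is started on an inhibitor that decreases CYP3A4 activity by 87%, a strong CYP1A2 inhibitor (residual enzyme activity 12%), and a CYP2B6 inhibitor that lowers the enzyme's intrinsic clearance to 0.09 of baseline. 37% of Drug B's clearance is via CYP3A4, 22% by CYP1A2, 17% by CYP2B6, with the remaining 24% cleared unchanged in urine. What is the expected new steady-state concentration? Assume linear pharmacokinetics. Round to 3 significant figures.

The CYP3A4 pathway (37% of clearance) is reduced to 0.13× activity: 0.37 × 0.13 = 0.0481.
The CYP1A2 pathway (22% of clearance) falls to 0.12× activity: 0.22 × 0.12 = 0.0264.
The CYP2B6 pathway (17% of clearance) is reduced to 0.09× activity: 0.17 × 0.09 = 0.0153.
The remaining 24% of clearance is unaffected.
CL_new/CL_old = 0.0481 + 0.0264 + 0.0153 + 0.24 = 0.3298.
New steady-state concentration = 17.0 / 0.3298 = 51.5 mg/L (concentration scales inversely with clearance).

51.5 mg/L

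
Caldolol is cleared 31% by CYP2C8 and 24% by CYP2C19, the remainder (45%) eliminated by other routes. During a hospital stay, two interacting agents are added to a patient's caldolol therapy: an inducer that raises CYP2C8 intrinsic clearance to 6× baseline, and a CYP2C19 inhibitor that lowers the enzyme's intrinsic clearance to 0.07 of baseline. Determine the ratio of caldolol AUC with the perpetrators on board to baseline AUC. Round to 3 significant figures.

0.430

CYP2C8: 0.31 × 6 = 1.86
CYP2C19: 0.24 × 0.07 = 0.0168
Other: 0.45 (unchanged)
CL_new/CL_old = 1.86 + 0.0168 + 0.45 = 2.3268.
Because AUC varies inversely with clearance, the combined effect is 1 / 2.3268 = 0.430.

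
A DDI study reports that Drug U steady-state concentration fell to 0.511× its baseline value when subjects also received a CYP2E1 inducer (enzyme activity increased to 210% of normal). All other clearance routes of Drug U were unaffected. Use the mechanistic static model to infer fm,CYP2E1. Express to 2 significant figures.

0.87

Let x = fm,CYP2E1. Because steady-state concentration ∝ 1/CL, relative clearance rose to 1/0.511 = 1.957.
Only the CYP2E1 route changed, so 1.957 = x·2.1 + (1 − x), giving x = 0.87.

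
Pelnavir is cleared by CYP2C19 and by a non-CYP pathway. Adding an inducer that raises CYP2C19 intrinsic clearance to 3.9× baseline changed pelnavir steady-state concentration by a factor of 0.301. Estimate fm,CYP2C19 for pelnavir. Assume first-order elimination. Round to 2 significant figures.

0.80

Call the CYP2C19 fraction fm. After the interaction, CL_new/CL_old = fm × 3.9 + (1 − fm).
Steady-state concentration ratio = 1 / (new CL fraction), so new CL fraction = 1 / 0.301 = 3.322.
fm × 3.9 + 1 − fm = 3.322  ⇒  fm × (3.9 − 1) = 2.322  ⇒  fm = 0.80.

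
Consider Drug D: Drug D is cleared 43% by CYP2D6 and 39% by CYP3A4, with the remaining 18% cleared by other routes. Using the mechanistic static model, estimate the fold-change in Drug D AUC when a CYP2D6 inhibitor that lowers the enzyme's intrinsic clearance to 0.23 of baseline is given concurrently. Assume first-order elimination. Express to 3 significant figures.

The CYP2D6 pathway (43% of clearance) is reduced to 0.23× activity: 0.43 × 0.23 = 0.0989.
CYP3A4 (39%) and the residual 18% are unaffected.
Relative clearance = 0.0989 + 0.39 + 0.18 = 0.6689.
AUC ratio = CL_old/CL_new = 1 / 0.6689 = 1.49.

1.49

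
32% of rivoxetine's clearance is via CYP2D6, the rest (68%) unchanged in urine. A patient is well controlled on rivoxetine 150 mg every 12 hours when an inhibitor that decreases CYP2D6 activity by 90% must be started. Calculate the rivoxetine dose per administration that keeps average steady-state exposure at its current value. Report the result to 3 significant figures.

The CYP2D6 pathway (32% of clearance) falls to 0.1× activity: 0.32 × 0.1 = 0.032.
The remaining 68% of clearance is unaffected.
Relative clearance = 0.032 + 0.68 = 0.712.
To maintain the same steady-state level, dose must scale with clearance: new dose = 150 × 0.712 = 107 mg.

107 mg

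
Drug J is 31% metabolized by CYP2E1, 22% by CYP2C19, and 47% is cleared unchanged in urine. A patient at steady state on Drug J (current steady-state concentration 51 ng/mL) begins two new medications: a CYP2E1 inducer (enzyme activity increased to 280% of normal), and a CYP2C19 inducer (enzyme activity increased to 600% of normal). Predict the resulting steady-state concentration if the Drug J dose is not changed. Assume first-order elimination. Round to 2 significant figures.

19 ng/mL

CYP2E1: 0.31 × 2.8 = 0.868
CYP2C19: 0.22 × 6 = 1.32
Other: 0.47 (unchanged)
New clearance relative to baseline: 0.868 + 1.32 + 0.47 = 2.658.
Dividing the baseline by the relative clearance: 51 / 2.658 = 19 ng/mL.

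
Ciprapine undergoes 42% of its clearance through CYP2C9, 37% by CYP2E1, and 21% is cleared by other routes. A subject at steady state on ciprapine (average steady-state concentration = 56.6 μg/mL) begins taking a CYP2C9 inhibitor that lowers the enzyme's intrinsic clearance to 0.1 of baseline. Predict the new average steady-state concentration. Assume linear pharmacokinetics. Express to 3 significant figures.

91.0 μg/mL

The CYP2C9 pathway (42% of clearance) drops to 0.1× activity: 0.42 × 0.1 = 0.042.
CYP2E1 (37%) and the residual 21% are unaffected.
CL_new/CL_old = 0.042 + 0.37 + 0.21 = 0.622.
With dosing unchanged, average steady-state concentration scales as 1/CL: 56.6 / 0.622 = 91.0 μg/mL.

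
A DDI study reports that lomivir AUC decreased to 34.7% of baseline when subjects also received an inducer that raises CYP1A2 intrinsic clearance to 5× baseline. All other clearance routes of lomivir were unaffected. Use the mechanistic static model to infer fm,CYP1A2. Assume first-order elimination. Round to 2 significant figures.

0.47

Call the CYP1A2 fraction fm. After the interaction, CL_new/CL_old = fm × 5 + (1 − fm).
AUC ratio = 1 / (new CL fraction), so new CL fraction = 1 / 0.347 = 2.882.
fm × 5 + 1 − fm = 2.882  ⇒  fm × (5 − 1) = 1.882  ⇒  fm = 0.47.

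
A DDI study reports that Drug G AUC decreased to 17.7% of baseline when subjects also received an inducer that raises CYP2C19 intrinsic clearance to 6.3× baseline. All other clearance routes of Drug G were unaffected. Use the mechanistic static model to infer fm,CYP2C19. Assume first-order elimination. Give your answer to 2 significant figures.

0.88

CL'/CL = 1 / 0.177 = 5.65
6.3·fm + (1 − fm) = 5.65
fm = (5.65 − 1) / (6.3 − 1) = 0.88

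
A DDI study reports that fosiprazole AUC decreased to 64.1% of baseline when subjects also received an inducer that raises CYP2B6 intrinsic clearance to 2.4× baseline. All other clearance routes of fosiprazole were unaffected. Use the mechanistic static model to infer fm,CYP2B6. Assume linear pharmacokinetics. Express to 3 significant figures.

0.400

Call the CYP2B6 fraction fm. After the interaction, CL_new/CL_old = fm × 2.4 + (1 − fm).
AUC ratio = 1 / (new CL fraction), so new CL fraction = 1 / 0.641 = 1.56.
fm × 2.4 + 1 − fm = 1.56  ⇒  fm × (2.4 − 1) = 0.5601  ⇒  fm = 0.400.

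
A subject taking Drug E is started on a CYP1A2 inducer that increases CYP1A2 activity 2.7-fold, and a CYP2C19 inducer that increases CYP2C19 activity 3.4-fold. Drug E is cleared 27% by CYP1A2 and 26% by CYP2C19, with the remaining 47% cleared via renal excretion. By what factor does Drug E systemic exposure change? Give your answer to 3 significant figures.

0.480

The CYP1A2 pathway (27% of clearance) increases to 2.7× activity: 0.27 × 2.7 = 0.729.
The CYP2C19 pathway (26% of clearance) is boosted to 3.4× activity: 0.26 × 3.4 = 0.884.
The remaining 47% of clearance is unaffected.
New clearance relative to baseline: 0.729 + 0.884 + 0.47 = 2.083.
Because systemic exposure varies inversely with clearance, the combined effect is 1 / 2.083 = 0.480.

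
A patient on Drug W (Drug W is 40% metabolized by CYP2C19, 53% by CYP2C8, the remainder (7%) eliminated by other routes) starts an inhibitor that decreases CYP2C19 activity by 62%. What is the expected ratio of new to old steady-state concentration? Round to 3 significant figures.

The CYP2C19 pathway (40% of clearance) is reduced to 0.38× activity: 0.4 × 0.38 = 0.152.
CYP2C8 (53%) and the residual 7% are unaffected.
New clearance relative to baseline: 0.152 + 0.53 + 0.07 = 0.752.
Since steady-state concentration ∝ 1/CL, the ratio is 1 / 0.752 = 1.33.

1.33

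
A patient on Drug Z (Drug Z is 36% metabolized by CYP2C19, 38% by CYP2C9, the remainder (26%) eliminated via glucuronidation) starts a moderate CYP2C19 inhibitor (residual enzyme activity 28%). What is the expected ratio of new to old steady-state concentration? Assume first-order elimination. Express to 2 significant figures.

1.3

CYP2C19: 0.36 × 0.28 = 0.1008
CYP2C9: 0.38 (unchanged)
Other: 0.26 (unchanged)
New clearance relative to baseline: 0.1008 + 0.38 + 0.26 = 0.7408.
Steady-state concentration is inversely proportional to clearance, so the fold-change is 1 / 0.7408 = 1.3.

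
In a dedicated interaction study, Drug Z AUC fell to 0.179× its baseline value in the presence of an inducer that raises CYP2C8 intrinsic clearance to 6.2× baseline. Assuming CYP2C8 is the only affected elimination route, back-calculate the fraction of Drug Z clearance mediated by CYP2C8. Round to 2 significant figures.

0.88

CL'/CL = 1 / 0.179 = 5.587
6.2·fm + (1 − fm) = 5.587
fm = (5.587 − 1) / (6.2 − 1) = 0.88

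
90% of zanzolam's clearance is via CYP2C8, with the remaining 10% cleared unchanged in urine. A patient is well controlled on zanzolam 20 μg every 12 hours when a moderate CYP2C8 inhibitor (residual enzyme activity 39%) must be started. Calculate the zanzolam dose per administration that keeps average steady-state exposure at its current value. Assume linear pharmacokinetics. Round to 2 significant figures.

9.0 μg

CYP2C8: 0.9 × 0.39 = 0.351
Other: 0.1 (unchanged)
Relative clearance = 0.351 + 0.1 = 0.451.
To maintain the same steady-state level, dose must scale with clearance: new dose = 20 × 0.451 = 9.0 μg.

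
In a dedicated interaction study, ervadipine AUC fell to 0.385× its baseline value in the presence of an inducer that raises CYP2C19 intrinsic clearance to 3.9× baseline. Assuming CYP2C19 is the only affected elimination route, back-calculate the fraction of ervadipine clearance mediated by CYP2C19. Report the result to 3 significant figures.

Write x for the fraction cleared via CYP2C19. The observed AUC change means clearance rose to 1/0.385 = 2.597 of baseline.
Setting x·3.9 + (1 − x) = 2.597 and solving: x = (2.597 − 1)/(3.9 − 1) = 0.551.

0.551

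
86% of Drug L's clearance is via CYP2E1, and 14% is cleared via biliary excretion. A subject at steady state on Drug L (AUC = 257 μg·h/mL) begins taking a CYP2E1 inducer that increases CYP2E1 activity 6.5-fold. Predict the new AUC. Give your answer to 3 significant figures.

44.9 μg·h/mL

CYP2E1: 0.86 × 6.5 = 5.59
Other: 0.14 (unchanged)
New clearance relative to baseline: 5.59 + 0.14 = 5.73.
AUC ∝ 1/CL, so new value = 257 / 5.73 = 44.9 μg·h/mL.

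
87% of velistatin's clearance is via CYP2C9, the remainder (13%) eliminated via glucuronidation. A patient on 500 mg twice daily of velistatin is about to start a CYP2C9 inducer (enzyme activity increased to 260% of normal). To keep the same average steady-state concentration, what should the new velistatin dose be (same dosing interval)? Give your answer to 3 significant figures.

1.20 × 10³ mg

The CYP2C9 pathway (87% of clearance) rises to 2.6× activity: 0.87 × 2.6 = 2.262.
The remaining 13% of clearance is unaffected.
Relative clearance = 2.262 + 0.13 = 2.392.
To maintain the same steady-state level, dose must scale with clearance: new dose = 500 × 2.392 = 1.20 × 10³ mg.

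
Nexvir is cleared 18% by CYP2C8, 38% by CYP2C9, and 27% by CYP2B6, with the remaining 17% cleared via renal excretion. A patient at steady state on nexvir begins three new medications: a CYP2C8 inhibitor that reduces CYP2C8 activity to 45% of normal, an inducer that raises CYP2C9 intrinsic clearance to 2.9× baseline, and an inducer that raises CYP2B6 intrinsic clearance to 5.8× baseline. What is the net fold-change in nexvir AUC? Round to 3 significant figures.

0.343

CYP2C8: 0.18 × 0.45 = 0.081
CYP2C9: 0.38 × 2.9 = 1.102
CYP2B6: 0.27 × 5.8 = 1.566
Other: 0.17 (unchanged)
Relative clearance = 0.081 + 1.102 + 1.566 + 0.17 = 2.919.
Net AUC ratio = 1 / 2.919 = 0.343.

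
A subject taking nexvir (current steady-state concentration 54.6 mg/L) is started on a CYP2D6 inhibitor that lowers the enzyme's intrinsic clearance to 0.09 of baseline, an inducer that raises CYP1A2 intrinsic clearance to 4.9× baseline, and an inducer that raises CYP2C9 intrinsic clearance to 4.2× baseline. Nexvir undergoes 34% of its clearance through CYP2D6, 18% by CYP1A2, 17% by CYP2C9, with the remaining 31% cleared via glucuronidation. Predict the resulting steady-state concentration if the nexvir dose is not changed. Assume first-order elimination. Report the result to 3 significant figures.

The CYP2D6 pathway (34% of clearance) drops to 0.09× activity: 0.34 × 0.09 = 0.0306.
The CYP1A2 pathway (18% of clearance) rises to 4.9× activity: 0.18 × 4.9 = 0.882.
The CYP2C9 pathway (17% of clearance) rises to 4.2× activity: 0.17 × 4.2 = 0.714.
Non-CYP routes (31%) are unchanged.
New clearance relative to baseline: 0.0306 + 0.882 + 0.714 + 0.31 = 1.9366.
Dividing the baseline by the relative clearance: 54.6 / 1.9366 = 28.2 mg/L.

28.2 mg/L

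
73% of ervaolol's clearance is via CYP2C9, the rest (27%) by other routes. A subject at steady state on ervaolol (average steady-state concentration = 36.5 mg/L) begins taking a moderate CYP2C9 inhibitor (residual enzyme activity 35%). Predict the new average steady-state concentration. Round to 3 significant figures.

The CYP2C9 pathway (73% of clearance) falls to 0.35× activity: 0.73 × 0.35 = 0.2555.
The remaining 27% of clearance is unaffected.
CL_new/CL_old = 0.2555 + 0.27 = 0.5255.
With dosing unchanged, average steady-state concentration scales as 1/CL: 36.5 / 0.5255 = 69.5 mg/L.

69.5 mg/L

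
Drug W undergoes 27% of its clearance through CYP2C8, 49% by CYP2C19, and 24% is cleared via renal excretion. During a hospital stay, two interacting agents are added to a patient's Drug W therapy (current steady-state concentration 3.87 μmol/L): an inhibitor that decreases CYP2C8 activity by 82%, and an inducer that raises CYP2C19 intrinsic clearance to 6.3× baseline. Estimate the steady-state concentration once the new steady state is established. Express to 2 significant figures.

CYP2C8: 0.27 × 0.18 = 0.0486
CYP2C19: 0.49 × 6.3 = 3.087
Other: 0.24 (unchanged)
CL_new/CL_old = 0.0486 + 3.087 + 0.24 = 3.3756.
Dividing the baseline by the relative clearance: 3.87 / 3.3756 = 1.1 μmol/L.

1.1 μmol/L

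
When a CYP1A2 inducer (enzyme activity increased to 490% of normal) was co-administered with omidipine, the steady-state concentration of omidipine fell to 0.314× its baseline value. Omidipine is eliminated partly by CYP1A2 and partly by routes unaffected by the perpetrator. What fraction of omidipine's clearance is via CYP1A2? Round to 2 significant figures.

0.56

Write x for the fraction cleared via CYP1A2. The observed steady-state concentration change means clearance rose to 1/0.314 = 3.185 of baseline.
Setting x·4.9 + (1 − x) = 3.185 and solving: x = (3.185 − 1)/(4.9 − 1) = 0.56.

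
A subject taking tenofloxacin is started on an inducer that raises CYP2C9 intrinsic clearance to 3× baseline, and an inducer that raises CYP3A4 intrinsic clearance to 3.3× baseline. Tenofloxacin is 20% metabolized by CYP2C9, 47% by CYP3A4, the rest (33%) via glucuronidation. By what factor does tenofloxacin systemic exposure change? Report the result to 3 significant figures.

The CYP2C9 pathway (20% of clearance) increases to 3× activity: 0.2 × 3 = 0.6.
The CYP3A4 pathway (47% of clearance) rises to 3.3× activity: 0.47 × 3.3 = 1.551.
The remaining 33% of clearance is unaffected.
New clearance relative to baseline: 0.6 + 1.551 + 0.33 = 2.481.
Because systemic exposure varies inversely with clearance, the combined effect is 1 / 2.481 = 0.403.

0.403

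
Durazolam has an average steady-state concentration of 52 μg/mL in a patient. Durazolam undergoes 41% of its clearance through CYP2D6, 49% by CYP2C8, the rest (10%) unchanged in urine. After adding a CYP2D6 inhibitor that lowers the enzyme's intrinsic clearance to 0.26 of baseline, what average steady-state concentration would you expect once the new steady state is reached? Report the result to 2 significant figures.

75 μg/mL

The CYP2D6 pathway (41% of clearance) drops to 0.26× activity: 0.41 × 0.26 = 0.1066.
CYP2C8 (49%) and the residual 10% are unaffected.
New clearance relative to baseline: 0.1066 + 0.49 + 0.1 = 0.6966.
New average steady-state concentration = baseline ÷ relative clearance = 52 / 0.6966 = 75 μg/mL.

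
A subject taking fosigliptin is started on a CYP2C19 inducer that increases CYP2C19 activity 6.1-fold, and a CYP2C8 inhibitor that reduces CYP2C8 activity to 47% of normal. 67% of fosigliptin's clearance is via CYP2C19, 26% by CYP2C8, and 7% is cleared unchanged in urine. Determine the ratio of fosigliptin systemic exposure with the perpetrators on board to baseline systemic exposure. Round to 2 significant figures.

0.23

CYP2C19: 0.67 × 6.1 = 4.087
CYP2C8: 0.26 × 0.47 = 0.1222
Other: 0.07 (unchanged)
New clearance relative to baseline: 4.087 + 0.1222 + 0.07 = 4.2792.
Because systemic exposure varies inversely with clearance, the combined effect is 1 / 4.2792 = 0.23.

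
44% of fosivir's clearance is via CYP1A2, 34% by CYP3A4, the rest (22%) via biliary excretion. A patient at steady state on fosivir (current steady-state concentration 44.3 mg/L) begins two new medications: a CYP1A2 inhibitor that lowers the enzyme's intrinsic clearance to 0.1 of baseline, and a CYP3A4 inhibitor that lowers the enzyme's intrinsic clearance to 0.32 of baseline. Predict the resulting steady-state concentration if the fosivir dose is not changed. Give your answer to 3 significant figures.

119 mg/L

The CYP1A2 pathway (44% of clearance) is reduced to 0.1× activity: 0.44 × 0.1 = 0.044.
The CYP3A4 pathway (34% of clearance) falls to 0.32× activity: 0.34 × 0.32 = 0.1088.
The remaining 22% of clearance is unaffected.
CL_new/CL_old = 0.044 + 0.1088 + 0.22 = 0.3728.
Steady-state concentration ∝ 1/CL: new value = 44.3 / 0.3728 = 119 mg/L.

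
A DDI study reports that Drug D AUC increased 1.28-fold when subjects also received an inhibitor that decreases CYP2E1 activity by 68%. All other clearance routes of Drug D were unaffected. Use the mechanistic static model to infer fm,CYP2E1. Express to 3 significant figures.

CL'/CL = 1 / 1.28 = 0.7812
0.32·fm + (1 − fm) = 0.7812
fm = (0.7812 − 1) / (0.32 − 1) = 0.322

0.322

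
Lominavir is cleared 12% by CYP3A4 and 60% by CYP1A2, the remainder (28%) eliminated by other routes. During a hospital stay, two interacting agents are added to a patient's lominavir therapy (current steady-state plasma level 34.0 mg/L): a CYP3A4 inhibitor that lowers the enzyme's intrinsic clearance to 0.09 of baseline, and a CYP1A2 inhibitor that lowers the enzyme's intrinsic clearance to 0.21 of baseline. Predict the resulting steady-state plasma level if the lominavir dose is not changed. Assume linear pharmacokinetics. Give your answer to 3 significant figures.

81.6 mg/L

The CYP3A4 pathway (12% of clearance) drops to 0.09× activity: 0.12 × 0.09 = 0.0108.
The CYP1A2 pathway (60% of clearance) drops to 0.21× activity: 0.6 × 0.21 = 0.126.
The remaining 28% of clearance is unaffected.
Relative clearance = 0.0108 + 0.126 + 0.28 = 0.4168.
New steady-state plasma level = 34.0 / 0.4168 = 81.6 mg/L (concentration scales inversely with clearance).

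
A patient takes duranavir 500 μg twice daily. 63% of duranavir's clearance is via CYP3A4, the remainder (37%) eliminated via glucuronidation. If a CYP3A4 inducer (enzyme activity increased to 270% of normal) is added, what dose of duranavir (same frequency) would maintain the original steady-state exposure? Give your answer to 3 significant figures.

1.04 × 10³ μg

CYP3A4: 0.63 × 2.7 = 1.701
Other: 0.37 (unchanged)
CL_new/CL_old = 1.701 + 0.37 = 2.071.
Exposure is unchanged when dose changes in proportion to clearance. New dose = 500 μg × 2.071 = 1.04 × 10³ μg.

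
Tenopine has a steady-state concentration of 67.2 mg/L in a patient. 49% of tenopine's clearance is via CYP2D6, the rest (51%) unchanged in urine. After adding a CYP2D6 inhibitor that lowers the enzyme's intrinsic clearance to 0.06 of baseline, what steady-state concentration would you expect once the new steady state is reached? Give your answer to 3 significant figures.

125 mg/L

CYP2D6: 0.49 × 0.06 = 0.0294
Other: 0.51 (unchanged)
Relative clearance = 0.0294 + 0.51 = 0.5394.
Steady-state concentration ∝ 1/CL, so new value = 67.2 / 0.5394 = 125 mg/L.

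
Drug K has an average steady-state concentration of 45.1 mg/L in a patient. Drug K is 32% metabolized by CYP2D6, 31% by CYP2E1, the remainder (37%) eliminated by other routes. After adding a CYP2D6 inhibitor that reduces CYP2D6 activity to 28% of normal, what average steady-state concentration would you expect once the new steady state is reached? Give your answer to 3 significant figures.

58.6 mg/L

The CYP2D6 pathway (32% of clearance) is reduced to 0.28× activity: 0.32 × 0.28 = 0.0896.
CYP2E1 (31%) and the residual 37% are unaffected.
New clearance relative to baseline: 0.0896 + 0.31 + 0.37 = 0.7696.
With dosing unchanged, average steady-state concentration scales as 1/CL: 45.1 / 0.7696 = 58.6 mg/L.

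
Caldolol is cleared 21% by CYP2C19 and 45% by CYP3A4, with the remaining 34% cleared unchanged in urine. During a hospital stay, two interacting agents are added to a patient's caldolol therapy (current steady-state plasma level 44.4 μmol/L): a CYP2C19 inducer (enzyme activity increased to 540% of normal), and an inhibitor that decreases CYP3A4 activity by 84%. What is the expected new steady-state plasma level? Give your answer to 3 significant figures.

28.7 μmol/L

The CYP2C19 pathway (21% of clearance) is boosted to 5.4× activity: 0.21 × 5.4 = 1.134.
The CYP3A4 pathway (45% of clearance) is reduced to 0.16× activity: 0.45 × 0.16 = 0.072.
The remaining 34% of clearance is unaffected.
New clearance relative to baseline: 1.134 + 0.072 + 0.34 = 1.546.
Dividing the baseline by the relative clearance: 44.4 / 1.546 = 28.7 μmol/L.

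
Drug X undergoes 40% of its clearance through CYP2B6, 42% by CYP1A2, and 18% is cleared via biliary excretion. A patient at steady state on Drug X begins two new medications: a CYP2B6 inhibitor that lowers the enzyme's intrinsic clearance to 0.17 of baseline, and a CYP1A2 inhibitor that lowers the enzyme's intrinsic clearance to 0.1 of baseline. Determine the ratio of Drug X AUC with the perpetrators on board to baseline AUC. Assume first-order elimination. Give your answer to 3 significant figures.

3.45

CYP2B6: 0.4 × 0.17 = 0.068
CYP1A2: 0.42 × 0.1 = 0.042
Other: 0.18 (unchanged)
New clearance relative to baseline: 0.068 + 0.042 + 0.18 = 0.29.
Net AUC ratio = 1 / 0.29 = 3.45.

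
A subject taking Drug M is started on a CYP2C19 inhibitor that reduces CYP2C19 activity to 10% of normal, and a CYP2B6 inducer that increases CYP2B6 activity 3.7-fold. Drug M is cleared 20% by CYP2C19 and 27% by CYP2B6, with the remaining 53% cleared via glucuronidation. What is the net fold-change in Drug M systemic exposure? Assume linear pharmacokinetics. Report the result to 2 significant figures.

The CYP2C19 pathway (20% of clearance) is reduced to 0.1× activity: 0.2 × 0.1 = 0.02.
The CYP2B6 pathway (27% of clearance) is boosted to 3.7× activity: 0.27 × 3.7 = 0.999.
The remaining 53% of clearance is unaffected.
CL_new/CL_old = 0.02 + 0.999 + 0.53 = 1.549.
Because systemic exposure varies inversely with clearance, the combined effect is 1 / 1.549 = 0.65.

0.65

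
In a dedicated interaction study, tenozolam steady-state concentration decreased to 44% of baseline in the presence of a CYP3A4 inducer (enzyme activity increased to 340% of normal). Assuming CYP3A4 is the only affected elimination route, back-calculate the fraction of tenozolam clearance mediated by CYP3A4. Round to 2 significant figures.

0.53

CL'/CL = 1 / 0.440 = 2.273
3.4·fm + (1 − fm) = 2.273
fm = (2.273 − 1) / (3.4 − 1) = 0.53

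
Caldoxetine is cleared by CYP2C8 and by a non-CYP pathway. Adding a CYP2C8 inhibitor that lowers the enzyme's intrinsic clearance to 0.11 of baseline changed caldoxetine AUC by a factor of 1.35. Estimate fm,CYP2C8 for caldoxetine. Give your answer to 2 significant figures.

CL'/CL = 1 / 1.35 = 0.7407
0.11·fm + (1 − fm) = 0.7407
fm = (0.7407 − 1) / (0.11 − 1) = 0.29

0.29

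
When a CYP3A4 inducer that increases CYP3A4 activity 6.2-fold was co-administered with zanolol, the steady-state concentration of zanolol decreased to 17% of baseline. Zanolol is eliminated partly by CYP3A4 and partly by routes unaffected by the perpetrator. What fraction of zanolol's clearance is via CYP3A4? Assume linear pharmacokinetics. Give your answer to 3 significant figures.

0.939

CL'/CL = 1 / 0.170 = 5.882
6.2·fm + (1 − fm) = 5.882
fm = (5.882 − 1) / (6.2 − 1) = 0.939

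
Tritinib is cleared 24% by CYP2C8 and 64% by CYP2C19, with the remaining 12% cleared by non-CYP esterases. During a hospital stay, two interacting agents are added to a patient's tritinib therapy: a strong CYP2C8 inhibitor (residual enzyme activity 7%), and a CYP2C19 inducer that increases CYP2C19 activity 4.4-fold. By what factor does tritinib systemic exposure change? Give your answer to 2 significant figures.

0.34

The CYP2C8 pathway (24% of clearance) is reduced to 0.07× activity: 0.24 × 0.07 = 0.0168.
The CYP2C19 pathway (64% of clearance) increases to 4.4× activity: 0.64 × 4.4 = 2.816.
Non-CYP routes (12%) are unchanged.
Relative clearance = 0.0168 + 2.816 + 0.12 = 2.9528.
Net systemic exposure ratio = 1 / 2.9528 = 0.34.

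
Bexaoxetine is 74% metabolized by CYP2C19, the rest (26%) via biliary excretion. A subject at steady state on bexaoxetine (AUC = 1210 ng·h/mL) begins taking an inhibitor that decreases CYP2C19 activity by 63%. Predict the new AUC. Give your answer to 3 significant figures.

2.27 × 10³ ng·h/mL

The CYP2C19 pathway (74% of clearance) falls to 0.37× activity: 0.74 × 0.37 = 0.2738.
Non-CYP routes (26%) are unchanged.
CL_new/CL_old = 0.2738 + 0.26 = 0.5338.
New AUC = baseline ÷ relative clearance = 1210 / 0.5338 = 2.27 × 10³ ng·h/mL.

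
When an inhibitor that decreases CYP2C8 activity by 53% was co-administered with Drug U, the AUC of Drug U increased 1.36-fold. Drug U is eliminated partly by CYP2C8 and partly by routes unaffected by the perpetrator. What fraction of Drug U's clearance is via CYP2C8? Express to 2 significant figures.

0.50

CL'/CL = 1 / 1.36 = 0.7353
0.47·fm + (1 − fm) = 0.7353
fm = (0.7353 − 1) / (0.47 − 1) = 0.50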